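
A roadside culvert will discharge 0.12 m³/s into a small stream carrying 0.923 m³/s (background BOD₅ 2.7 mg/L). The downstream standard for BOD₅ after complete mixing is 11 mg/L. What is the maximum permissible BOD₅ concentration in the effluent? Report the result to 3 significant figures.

74.8 mg/L

At the limit, (Qr·Cr + Qe·Cₑ)/(Qr + Qe) = 11:
Cₑ = (1.043·11 − 0.9230·2.700) / 0.1200 = 74.84 mg/L.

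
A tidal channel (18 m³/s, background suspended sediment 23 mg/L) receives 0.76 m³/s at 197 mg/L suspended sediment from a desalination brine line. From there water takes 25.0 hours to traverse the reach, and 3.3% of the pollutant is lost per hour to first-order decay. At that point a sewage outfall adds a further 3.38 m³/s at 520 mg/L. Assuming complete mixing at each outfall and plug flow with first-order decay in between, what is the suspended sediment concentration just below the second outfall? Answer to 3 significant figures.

90.4 mg/L

Mass balance: C = (18.00·23.00 + 0.7600·197.0) / 18.76 = 563.7/18.76 = 30.05 mg/L; combined flow 18.76 m³/s.
3.3%/h lost → k = −ln(1 − 0.033) = 0.03356 h⁻¹.
First-order decay: C = 30.05·exp(−k·t) = 30.05·0.4322 = 12.99 mg/L.
Second outfall: C = (18.76·12.99 + 3.380·520.0)/22.14 = 90.39 mg/L.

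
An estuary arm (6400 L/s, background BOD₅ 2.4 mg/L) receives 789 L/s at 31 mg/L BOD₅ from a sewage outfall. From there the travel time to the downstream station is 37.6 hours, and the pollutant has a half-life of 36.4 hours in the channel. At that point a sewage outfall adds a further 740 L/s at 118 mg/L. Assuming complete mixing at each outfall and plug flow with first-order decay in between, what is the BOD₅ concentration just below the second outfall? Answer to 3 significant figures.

13.5 mg/L

Flow-weighted average: C = (6400·2.400 + 789.0·31.00) / 7189 = 39820/7189 = 5.539 mg/L; combined flow 7189 L/s.
Half-life 36.4 h → k = ln 2 / 36.4 = 0.01904 h⁻¹ = 0.4570 d⁻¹.
After decay, C = 5.539 × e^(−kt) = 5.539 × 0.4887 = 2.707 mg/L.
At the second outfall, C = (7189·2.707 + 740.0·118.0) / (7189 + 740.0) = 13.47 mg/L.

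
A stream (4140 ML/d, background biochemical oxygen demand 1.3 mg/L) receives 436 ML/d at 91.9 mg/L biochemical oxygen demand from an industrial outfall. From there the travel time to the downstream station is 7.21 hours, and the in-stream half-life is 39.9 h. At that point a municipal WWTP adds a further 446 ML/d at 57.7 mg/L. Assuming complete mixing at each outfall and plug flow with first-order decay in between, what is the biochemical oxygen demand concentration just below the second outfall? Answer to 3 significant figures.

Conservation of mass: C = (4140·1.300 + 436.0·91.90) / 4576 = 45450/4576 = 9.932 mg/L; combined flow 4576 ML/d.
Half-life 39.9 h → k = ln 2 / 39.9 = 0.01737 h⁻¹ = 0.4169 d⁻¹.
First-order decay: C = 9.932·exp(−k·t) = 9.932·0.8823 = 8.763 mg/L.
At the second outfall, C = (4576·8.763 + 446.0·57.70) / (4576 + 446.0) = 13.11 mg/L.

13.1 mg/L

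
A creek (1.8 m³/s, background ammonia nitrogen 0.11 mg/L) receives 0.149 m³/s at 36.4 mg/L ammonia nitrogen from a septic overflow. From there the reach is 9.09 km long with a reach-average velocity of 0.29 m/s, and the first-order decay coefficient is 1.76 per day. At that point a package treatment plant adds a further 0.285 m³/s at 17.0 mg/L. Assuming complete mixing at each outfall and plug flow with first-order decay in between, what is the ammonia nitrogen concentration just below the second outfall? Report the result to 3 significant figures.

3.50 mg/L

Flow-weighted average: C = (1.800·0.1100 + 0.1490·36.40) / 1.949 = 5.622/1.949 = 2.884 mg/L; combined flow 1.949 m³/s.
Travel time t = 9.09·1000 / 0.29 = 31340 s = 8.707 h.
Decay over the reach: 2.884·exp(−kt) = 2.884·0.5281 = 1.523 mg/L.
At the second outfall, C = (1.949·1.523 + 0.2850·17.00) / (1.949 + 0.2850) = 3.498 mg/L.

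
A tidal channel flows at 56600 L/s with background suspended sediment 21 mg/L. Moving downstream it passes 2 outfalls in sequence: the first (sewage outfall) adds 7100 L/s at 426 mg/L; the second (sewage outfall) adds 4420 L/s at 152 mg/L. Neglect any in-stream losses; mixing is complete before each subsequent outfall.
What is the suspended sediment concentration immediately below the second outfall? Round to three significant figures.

After outfall 1: Q = 56600 + 7100 = 63700 L/s; C = (56600·21.00 + 7100·426.0)/63700 = 66.14 mg/L.
After outfall 2: Q = 63700 + 4420 = 68120 L/s; C = (63700·66.14 + 4420·152.0)/68120 = 71.71 mg/L.

71.7 mg/L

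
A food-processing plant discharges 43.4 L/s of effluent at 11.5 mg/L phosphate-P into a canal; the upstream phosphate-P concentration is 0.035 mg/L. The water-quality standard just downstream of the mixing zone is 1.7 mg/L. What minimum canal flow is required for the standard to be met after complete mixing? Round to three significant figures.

Set C_mix = 1.7: (Q·0.03500 + 43.40·11.50) / (Q + 43.40) = 1.7
→ Q = 43.40·(11.50 − 1.7)/(1.7 − 0.03500) = 255.4 L/s.

255 L/s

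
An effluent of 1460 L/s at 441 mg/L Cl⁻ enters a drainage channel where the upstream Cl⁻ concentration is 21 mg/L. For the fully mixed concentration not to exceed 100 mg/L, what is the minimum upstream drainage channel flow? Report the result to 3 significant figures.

Set C_mix = 100: (Q·21.00 + 1460·441.0) / (Q + 1460) = 100
→ Q = 1460·(441.0 − 100)/(100 − 21.00) = 6302 L/s.

6300 L/s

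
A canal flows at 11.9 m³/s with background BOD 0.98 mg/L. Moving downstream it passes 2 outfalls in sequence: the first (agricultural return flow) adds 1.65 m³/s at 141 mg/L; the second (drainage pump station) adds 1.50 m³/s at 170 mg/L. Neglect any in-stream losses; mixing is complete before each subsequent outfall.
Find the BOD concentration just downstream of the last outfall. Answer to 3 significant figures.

Outfall 1: combined Q = 13.55 m³/s; C = (11.90·0.9800 + 1.650·141.0)/13.55 = 18.03 mg/L.
Outfall 2: combined Q = 15.05 m³/s; C = (13.55·18.03 + 1.500·170.0)/15.05 = 33.18 mg/L.

33.2 mg/L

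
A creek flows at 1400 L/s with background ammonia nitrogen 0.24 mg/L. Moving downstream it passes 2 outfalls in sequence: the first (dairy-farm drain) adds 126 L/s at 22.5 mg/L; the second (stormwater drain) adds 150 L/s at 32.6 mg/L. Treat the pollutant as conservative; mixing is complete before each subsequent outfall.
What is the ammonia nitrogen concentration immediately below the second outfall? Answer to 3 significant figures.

Outfall 1: combined Q = 1526 L/s; C = (1400·0.2400 + 126.0·22.50)/1526 = 2.078 mg/L.
Outfall 2: combined Q = 1676 L/s; C = (1526·2.078 + 150.0·32.60)/1676 = 4.810 mg/L.

4.81 mg/L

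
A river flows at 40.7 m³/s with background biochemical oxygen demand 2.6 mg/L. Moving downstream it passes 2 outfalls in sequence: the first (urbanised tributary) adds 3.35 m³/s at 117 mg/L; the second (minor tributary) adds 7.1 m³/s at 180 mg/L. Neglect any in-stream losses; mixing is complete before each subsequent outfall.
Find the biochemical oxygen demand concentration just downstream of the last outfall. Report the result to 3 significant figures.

34.7 mg/L

After outfall 1: Q = 40.70 + 3.350 = 44.05 m³/s; C = (40.70·2.600 + 3.350·117.0)/44.05 = 11.30 mg/L.
After outfall 2: Q = 44.05 + 7.100 = 51.15 m³/s; C = (44.05·11.30 + 7.100·180.0)/51.15 = 34.72 mg/L.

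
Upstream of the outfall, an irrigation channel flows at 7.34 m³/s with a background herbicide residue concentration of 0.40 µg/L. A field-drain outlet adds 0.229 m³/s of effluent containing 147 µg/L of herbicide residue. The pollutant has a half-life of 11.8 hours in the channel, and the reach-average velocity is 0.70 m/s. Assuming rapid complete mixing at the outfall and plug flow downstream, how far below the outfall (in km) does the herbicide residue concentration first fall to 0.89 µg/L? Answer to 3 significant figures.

Flow-weighted average: C = (7.340·0.4000 + 0.2290·147.0) / 7.569 = 36.60/7.569 = 4.835 µg/L.
Half-life 11.8 h → k = ln 2 / 11.8 = 0.05874 h⁻¹ = 1.410 d⁻¹.
Set 4.835·exp(−k·t) = 0.89 → t = ln(4.835/0.89)/k = 103700 s = 28.81 h.
Distance = v·t = 0.70·103700 = 72610 m = 72.61 km.

72.6 km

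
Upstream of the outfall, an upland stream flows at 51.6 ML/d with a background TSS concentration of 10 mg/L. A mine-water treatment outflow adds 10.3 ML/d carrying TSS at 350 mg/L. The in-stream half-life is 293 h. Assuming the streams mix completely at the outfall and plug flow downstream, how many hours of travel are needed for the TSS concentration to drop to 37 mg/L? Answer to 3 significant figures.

Flow-weighted average: C = (51.60·10.00 + 10.30·350.0) / 61.90 = 4121/61.90 = 66.58 mg/L.
Half-life 293 h → k = ln 2 / 293 = 0.002366 h⁻¹ = 0.05678 d⁻¹.
66.58·exp(−k·t) = 37 → t = ln(66.58/37)/k = 893900 s = 248.3 h.

248 h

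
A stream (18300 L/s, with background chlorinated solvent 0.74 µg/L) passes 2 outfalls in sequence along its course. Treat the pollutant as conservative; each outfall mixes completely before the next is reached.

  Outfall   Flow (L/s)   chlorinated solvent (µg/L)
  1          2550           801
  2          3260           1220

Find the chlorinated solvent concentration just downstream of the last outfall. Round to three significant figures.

Below outfall 1: Q → 20850 L/s, C = (18300·0.7400 + 2550·801.0)/20850 = 98.61 µg/L.
Below outfall 2: Q → 24110 L/s, C = (20850·98.61 + 3260·1220)/24110 = 250.2 µg/L.

250 µg/L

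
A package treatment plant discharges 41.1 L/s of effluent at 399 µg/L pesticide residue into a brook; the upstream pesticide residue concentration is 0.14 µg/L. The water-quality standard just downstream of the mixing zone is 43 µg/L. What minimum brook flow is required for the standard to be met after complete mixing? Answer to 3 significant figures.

Set C_mix = 43: (Q·0.1400 + 41.10·399.0) / (Q + 41.10) = 43
→ Q = 41.10·(399.0 − 43)/(43 − 0.1400) = 341.4 L/s.

341 L/s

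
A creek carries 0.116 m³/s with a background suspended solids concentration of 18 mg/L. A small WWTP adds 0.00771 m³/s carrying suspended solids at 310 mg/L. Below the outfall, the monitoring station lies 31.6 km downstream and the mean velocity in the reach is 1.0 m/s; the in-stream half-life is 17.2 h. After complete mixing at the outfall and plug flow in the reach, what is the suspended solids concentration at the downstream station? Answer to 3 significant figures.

25.4 mg/L

Conservation of mass: C = (0.1160·18.00 + 0.007710·310.0) / 0.1237 = 4.478/0.1237 = 36.20 mg/L.
Travel time t = 31.6·1000 / 1.0 = 31600 s = 8.778 h.
Half-life 17.2 h → k = ln 2 / 17.2 = 0.04030 h⁻¹ = 0.9672 d⁻¹.
Applying C = C₀e^(−kt): 36.20 × 0.7021 = 25.41 mg/L.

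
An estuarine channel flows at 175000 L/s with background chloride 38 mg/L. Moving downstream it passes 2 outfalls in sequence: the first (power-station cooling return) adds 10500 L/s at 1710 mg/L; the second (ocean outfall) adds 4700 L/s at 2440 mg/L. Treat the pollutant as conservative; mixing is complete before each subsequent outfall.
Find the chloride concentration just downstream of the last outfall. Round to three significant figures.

Below outfall 1: Q → 185500 L/s, C = (175000·38.00 + 10500·1710)/185500 = 132.6 mg/L.
Below outfall 2: Q → 190200 L/s, C = (185500·132.6 + 4700·2440)/190200 = 189.7 mg/L.

190 mg/L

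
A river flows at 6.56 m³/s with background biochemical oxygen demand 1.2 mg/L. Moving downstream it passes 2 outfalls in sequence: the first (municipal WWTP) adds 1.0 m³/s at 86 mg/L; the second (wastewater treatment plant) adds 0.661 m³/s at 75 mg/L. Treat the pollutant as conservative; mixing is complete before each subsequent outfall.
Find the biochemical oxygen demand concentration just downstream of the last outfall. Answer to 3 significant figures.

Below outfall 1: Q → 7.560 m³/s, C = (6.560·1.200 + 1.000·86.00)/7.560 = 12.42 mg/L.
Below outfall 2: Q → 8.221 m³/s, C = (7.560·12.42 + 0.6610·75.00)/8.221 = 17.45 mg/L.

17.4 mg/L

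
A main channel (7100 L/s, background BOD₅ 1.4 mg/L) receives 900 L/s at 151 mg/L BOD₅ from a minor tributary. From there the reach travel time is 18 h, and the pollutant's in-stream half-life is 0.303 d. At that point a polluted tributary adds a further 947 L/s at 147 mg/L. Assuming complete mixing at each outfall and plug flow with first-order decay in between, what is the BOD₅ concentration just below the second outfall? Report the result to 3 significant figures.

Mass balance: C = (7100·1.400 + 900.0·151.0) / 8000 = 145800/8000 = 18.23 mg/L; combined flow 8000 L/s.
Half-life 0.303 d → k = ln 2 / 0.303 = 2.288 d⁻¹.
Decay over the reach: 18.23·exp(−kt) = 18.23·0.1798 = 3.278 mg/L.
Second outfall: C = (8000·3.278 + 947.0·147.0)/8947 = 18.49 mg/L.

18.5 mg/L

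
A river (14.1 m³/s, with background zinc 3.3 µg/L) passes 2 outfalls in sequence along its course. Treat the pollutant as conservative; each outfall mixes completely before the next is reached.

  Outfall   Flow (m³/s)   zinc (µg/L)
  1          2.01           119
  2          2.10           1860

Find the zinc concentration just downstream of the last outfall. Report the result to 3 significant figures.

Below outfall 1: Q → 16.11 m³/s, C = (14.10·3.300 + 2.010·119.0)/16.11 = 17.74 µg/L.
Below outfall 2: Q → 18.21 m³/s, C = (16.11·17.74 + 2.100·1860)/18.21 = 230.2 µg/L.

230 µg/L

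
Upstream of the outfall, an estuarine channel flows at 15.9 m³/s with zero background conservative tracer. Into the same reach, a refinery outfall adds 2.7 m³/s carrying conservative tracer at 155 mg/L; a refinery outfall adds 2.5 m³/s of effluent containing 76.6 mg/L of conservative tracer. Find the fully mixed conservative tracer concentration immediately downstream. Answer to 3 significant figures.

28.9 mg/L

Conservation of mass: C = (15.90·0 + 2.700·155.0 + 2.500·76.60) / 21.10 = 610.0/21.10 = 28.91 mg/L.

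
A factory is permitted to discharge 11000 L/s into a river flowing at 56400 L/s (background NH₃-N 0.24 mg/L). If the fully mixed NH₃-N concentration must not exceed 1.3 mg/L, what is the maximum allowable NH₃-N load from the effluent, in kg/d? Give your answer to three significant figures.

6400 kg/d

Mass balance at the limit: 56400·0.2400 + 11000·Cₑ = 67400·1.3 → Cₑ = 6.735 mg/L.
11000 L/s = 11.00 m³/s. Load = 11.00 m³/s × 6.735 g/m³ × 86 400 s/d = 6401 kg/d.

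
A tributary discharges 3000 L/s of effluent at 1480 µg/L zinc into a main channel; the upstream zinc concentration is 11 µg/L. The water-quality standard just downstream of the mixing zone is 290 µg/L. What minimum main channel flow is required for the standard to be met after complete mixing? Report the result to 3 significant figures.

12800 L/s

Set C_mix = 290: (Q·11.00 + 3000·1480) / (Q + 3000) = 290
→ Q = 3000·(1480 − 290)/(290 − 11.00) = 12800 L/s.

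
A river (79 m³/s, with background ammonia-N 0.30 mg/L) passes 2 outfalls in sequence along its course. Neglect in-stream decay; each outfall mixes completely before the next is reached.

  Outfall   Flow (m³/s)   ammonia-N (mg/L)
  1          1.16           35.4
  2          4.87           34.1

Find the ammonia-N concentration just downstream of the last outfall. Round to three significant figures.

2.71 mg/L

Below outfall 1: Q → 80.16 m³/s, C = (79.00·0.3000 + 1.160·35.40)/80.16 = 0.8079 mg/L.
Below outfall 2: Q → 85.03 m³/s, C = (80.16·0.8079 + 4.870·34.10)/85.03 = 2.715 mg/L.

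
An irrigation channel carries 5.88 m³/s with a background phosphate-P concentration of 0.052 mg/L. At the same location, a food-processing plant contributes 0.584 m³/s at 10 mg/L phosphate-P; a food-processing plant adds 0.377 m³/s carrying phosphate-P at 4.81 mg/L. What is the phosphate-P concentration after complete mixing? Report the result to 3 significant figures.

1.16 mg/L

Mass balance: C = (5.880·0.05200 + 0.5840·10.00 + 0.3770·4.810) / 6.841 = 7.959/6.841 = 1.163 mg/L.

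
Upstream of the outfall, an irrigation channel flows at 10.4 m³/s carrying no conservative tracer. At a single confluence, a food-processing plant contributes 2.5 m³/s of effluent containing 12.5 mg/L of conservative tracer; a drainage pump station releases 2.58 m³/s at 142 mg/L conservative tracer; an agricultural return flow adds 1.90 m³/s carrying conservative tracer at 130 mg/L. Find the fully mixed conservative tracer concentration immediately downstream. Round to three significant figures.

37.1 mg/L

Flow-weighted average: C = (10.40·0 + 2.500·12.50 + 2.580·142.0 + 1.900·130.0) / 17.38 = 644.6/17.38 = 37.09 mg/L.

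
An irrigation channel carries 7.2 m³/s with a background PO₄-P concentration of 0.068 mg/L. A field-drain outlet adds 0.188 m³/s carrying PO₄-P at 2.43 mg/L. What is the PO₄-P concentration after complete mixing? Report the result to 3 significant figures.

0.128 mg/L

Flow-weighted average: C = (7.200·0.06800 + 0.1880·2.430) / 7.388 = 0.9464/7.388 = 0.1281 mg/L.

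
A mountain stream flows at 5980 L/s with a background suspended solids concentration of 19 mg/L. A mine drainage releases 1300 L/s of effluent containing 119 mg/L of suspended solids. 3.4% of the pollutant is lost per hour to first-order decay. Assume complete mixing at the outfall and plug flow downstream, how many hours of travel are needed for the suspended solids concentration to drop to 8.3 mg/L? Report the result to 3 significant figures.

Conservation of mass: C = (5980·19.00 + 1300·119.0) / 7280 = 268300/7280 = 36.86 mg/L.
3.4%/h lost → k = −ln(1 − 0.034) = 0.03459 h⁻¹.
36.86·exp(−k·t) = 8.3 → t = ln(36.86/8.3)/k = 155100 s = 43.10 h.

43.1 h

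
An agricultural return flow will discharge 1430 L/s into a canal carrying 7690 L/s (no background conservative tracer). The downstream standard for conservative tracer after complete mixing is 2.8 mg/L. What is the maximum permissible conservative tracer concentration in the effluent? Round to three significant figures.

17.9 mg/L

At the limit, (Qr·Cr + Qe·Cₑ)/(Qr + Qe) = 2.8:
Cₑ = (9120·2.8 − 7690·0) / 1430 = 17.86 mg/L.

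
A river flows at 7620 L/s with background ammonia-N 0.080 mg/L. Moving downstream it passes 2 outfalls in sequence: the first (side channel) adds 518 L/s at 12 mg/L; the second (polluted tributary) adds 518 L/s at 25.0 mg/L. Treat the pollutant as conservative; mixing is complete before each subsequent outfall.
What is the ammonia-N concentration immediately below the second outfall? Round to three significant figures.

2.28 mg/L

Below outfall 1: Q → 8138 L/s, C = (7620·0.08000 + 518.0·12.00)/8138 = 0.8387 mg/L.
Below outfall 2: Q → 8656 L/s, C = (8138·0.8387 + 518.0·25.00)/8656 = 2.285 mg/L.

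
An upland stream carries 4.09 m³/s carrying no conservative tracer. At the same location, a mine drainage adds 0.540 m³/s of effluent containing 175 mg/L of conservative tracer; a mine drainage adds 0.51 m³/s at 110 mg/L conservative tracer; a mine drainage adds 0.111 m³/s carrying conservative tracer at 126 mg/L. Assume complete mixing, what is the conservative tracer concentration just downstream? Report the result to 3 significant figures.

Flow-weighted average: C = (4.090·0 + 0.5400·175.0 + 0.5100·110.0 + 0.1110·126.0) / 5.251 = 164.6/5.251 = 31.34 mg/L.

31.3 mg/L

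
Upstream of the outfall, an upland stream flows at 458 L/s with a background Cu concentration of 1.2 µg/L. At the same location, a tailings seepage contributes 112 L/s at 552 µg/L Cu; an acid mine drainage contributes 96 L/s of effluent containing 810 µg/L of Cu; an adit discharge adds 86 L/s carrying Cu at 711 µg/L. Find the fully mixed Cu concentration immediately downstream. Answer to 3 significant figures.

Mass balance: C = (458.0·1.200 + 112.0·552.0 + 96.00·810.0 + 86.00·711.0) / 752.0 = 201300/752.0 = 267.7 µg/L.

268 µg/L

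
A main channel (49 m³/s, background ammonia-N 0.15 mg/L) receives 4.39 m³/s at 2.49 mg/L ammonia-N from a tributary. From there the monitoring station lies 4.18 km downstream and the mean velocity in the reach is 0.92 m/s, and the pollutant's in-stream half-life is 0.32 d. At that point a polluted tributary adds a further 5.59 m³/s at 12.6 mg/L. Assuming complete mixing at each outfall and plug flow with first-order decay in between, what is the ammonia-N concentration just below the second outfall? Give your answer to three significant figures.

After mixing, C = (49.00·0.1500 + 4.390·2.490) / 53.39 = 18.28/53.39 = 0.3424 mg/L; combined flow 53.39 m³/s.
Travel time t = 4.18·1000 / 0.92 = 4543 s = 1.262 h.
Half-life 0.32 d → k = ln 2 / 0.32 = 2.166 d⁻¹.
First-order decay: C = 0.3424·exp(−k·t) = 0.3424·0.8923 = 0.3055 mg/L.
Second outfall: C = (53.39·0.3055 + 5.590·12.60)/58.98 = 1.471 mg/L.

1.47 mg/L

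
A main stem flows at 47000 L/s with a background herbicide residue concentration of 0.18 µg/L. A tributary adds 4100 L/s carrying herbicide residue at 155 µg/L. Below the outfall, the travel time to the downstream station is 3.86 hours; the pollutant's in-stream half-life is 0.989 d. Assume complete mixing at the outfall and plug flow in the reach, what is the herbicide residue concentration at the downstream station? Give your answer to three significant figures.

11.3 µg/L

Flow-weighted average: C = (47000·0.1800 + 4100·155.0) / 51100 = 644000/51100 = 12.60 µg/L.
Half-life 0.989 d → k = ln 2 / 0.989 = 0.7009 d⁻¹.
After decay, C = 12.60 × e^(−kt) = 12.60 × 0.8934 = 11.26 µg/L.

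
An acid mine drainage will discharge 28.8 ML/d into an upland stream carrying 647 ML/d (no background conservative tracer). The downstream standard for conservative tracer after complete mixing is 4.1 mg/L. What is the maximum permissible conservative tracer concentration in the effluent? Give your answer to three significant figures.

At the limit, (Qr·Cr + Qe·Cₑ)/(Qr + Qe) = 4.1:
Cₑ = (675.8·4.1 − 647.0·0) / 28.80 = 96.21 mg/L.

96.2 mg/L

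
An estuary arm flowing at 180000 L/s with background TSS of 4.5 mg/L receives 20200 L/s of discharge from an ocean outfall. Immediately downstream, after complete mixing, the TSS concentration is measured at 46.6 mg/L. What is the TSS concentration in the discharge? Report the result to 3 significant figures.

422 mg/L

Mass balance: 180000·4.500 + 20200·Cₑ = 200200·46.60
→ Cₑ = (200200·46.60 − 180000·4.500) / 20200 = 421.7 mg/L.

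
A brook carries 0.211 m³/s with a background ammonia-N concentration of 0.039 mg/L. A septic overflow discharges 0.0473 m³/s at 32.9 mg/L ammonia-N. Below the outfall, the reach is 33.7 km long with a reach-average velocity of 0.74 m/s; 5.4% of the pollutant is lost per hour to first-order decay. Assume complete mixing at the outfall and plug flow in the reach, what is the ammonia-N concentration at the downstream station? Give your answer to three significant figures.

After mixing, C = (0.2110·0.03900 + 0.04730·32.90) / 0.2583 = 1.564/0.2583 = 6.057 mg/L.
Travel time t = 33.7·1000 / 0.74 = 45540 s = 12.65 h.
5.4%/h lost → k = −ln(1 − 0.054) = 0.05551 h⁻¹.
After decay, C = 6.057 × e^(−kt) = 6.057 × 0.4955 = 3.001 mg/L.

3.00 mg/L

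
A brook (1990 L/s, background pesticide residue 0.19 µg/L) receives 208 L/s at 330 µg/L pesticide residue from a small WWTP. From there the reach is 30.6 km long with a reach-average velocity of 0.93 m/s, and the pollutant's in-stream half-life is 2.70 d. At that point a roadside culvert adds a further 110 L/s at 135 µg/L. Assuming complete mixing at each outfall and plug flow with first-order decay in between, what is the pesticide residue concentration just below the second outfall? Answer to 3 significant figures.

33.6 µg/L

Flow-weighted average: C = (1990·0.1900 + 208.0·330.0) / 2198 = 69020/2198 = 31.40 µg/L; combined flow 2198 L/s.
Travel time t = 30.6·1000 / 0.93 = 32900 s = 9.140 h.
Half-life 2.70 d → k = ln 2 / 2.70 = 0.2567 d⁻¹.
Applying C = C₀e^(−kt): 31.40 × 0.9069 = 28.48 µg/L.
At the second outfall, C = (2198·28.48 + 110.0·135.0) / (2198 + 110.0) = 33.55 µg/L.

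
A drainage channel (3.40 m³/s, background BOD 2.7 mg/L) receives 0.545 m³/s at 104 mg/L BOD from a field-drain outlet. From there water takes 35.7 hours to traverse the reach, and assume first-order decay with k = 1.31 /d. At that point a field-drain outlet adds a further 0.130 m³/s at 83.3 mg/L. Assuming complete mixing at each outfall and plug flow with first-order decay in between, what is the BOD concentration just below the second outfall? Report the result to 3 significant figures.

4.96 mg/L

Mass balance: C = (3.400·2.700 + 0.5450·104.0) / 3.945 = 65.86/3.945 = 16.69 mg/L; combined flow 3.945 m³/s.
First-order decay: C = 16.69·exp(−k·t) = 16.69·0.1425 = 2.378 mg/L.
Second outfall: C = (3.945·2.378 + 0.1300·83.30)/4.075 = 4.960 mg/L.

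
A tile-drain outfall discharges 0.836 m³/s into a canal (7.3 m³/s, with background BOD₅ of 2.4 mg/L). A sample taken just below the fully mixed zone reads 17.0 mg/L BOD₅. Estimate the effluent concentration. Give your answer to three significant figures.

Mass balance: 7.300·2.400 + 0.8360·Cₑ = 8.136·17.00
→ Cₑ = (8.136·17.00 − 7.300·2.400) / 0.8360 = 144.5 mg/L.

144 mg/L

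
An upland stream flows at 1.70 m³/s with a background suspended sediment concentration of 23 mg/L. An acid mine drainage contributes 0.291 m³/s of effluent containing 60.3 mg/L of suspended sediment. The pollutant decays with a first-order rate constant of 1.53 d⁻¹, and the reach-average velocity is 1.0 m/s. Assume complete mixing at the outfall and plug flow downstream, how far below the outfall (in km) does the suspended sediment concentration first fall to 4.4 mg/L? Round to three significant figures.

105 km

Mass balance: C = (1.700·23.00 + 0.2910·60.30) / 1.991 = 56.65/1.991 = 28.45 mg/L.
Set 28.45·exp(−k·t) = 4.4 → t = ln(28.45/4.4)/k = 105400 s = 29.28 h.
Distance = v·t = 1.0·105400 = 105400 m = 105.4 km.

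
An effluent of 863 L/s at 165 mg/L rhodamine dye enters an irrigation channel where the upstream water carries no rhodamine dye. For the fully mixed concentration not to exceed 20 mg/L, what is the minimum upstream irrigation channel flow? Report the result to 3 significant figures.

6260 L/s

Set C_mix = 20: (Q·0 + 863.0·165.0) / (Q + 863.0) = 20
→ Q = 863.0·(165.0 − 20)/(20 − 0) = 6257 L/s.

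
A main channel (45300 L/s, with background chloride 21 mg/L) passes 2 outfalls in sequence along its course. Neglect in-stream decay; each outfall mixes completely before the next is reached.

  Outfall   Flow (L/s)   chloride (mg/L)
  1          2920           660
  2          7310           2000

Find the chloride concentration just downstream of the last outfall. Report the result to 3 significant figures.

Outfall 1: combined Q = 48220 L/s; C = (45300·21.00 + 2920·660.0)/48220 = 59.70 mg/L.
Outfall 2: combined Q = 55530 L/s; C = (48220·59.70 + 7310·2000)/55530 = 315.1 mg/L.

315 mg/L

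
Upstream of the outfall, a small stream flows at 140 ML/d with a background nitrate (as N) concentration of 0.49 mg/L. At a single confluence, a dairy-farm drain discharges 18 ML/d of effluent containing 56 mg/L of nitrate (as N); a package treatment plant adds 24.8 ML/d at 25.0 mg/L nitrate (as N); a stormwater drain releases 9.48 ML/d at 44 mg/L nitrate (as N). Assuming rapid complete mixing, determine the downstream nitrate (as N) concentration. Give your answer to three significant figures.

After mixing, C = (140.0·0.4900 + 18.00·56.00 + 24.80·25.00 + 9.480·44.00) / 192.3 = 2114/192.3 = 10.99 mg/L.

11.0 mg/L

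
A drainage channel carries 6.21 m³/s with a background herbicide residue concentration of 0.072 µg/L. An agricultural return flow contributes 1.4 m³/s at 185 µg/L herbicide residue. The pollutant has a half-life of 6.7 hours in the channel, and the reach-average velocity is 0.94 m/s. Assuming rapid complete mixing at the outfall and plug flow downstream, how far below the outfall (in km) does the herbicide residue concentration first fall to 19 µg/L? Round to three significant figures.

19.1 km

Mass balance: C = (6.210·0.07200 + 1.400·185.0) / 7.610 = 259.4/7.610 = 34.09 µg/L.
Half-life 6.7 h → k = ln 2 / 6.7 = 0.1035 h⁻¹ = 2.483 d⁻¹.
Set 34.09·exp(−k·t) = 19 → t = ln(34.09/19)/k = 20340 s = 5.651 h.
Distance = v·t = 0.94·20340 = 19120 m = 19.12 km.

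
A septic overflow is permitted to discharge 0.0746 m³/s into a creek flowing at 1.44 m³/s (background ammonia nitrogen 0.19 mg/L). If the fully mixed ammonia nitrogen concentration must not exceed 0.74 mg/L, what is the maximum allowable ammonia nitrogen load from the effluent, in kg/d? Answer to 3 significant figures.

Mass balance at the limit: 1.440·0.1900 + 0.07460·Cₑ = 1.515·0.74 → Cₑ = 11.36 mg/L.
Load = 0.07460 m³/s × 11.36 g/m³ × 86 400 s/d = 73.20 kg/d.

73.2 kg/d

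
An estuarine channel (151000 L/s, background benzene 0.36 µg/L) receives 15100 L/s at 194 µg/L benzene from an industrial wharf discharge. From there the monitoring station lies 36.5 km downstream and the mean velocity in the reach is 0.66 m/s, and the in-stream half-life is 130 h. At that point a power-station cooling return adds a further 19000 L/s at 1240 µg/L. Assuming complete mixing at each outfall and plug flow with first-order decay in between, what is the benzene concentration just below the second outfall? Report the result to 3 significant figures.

Conservation of mass: C = (151000·0.3600 + 15100·194.0) / 166100 = 2984000/166100 = 17.96 µg/L; combined flow 166100 L/s.
Travel time t = 36.5·1000 / 0.66 = 55300 s = 15.36 h.
Half-life 130 h → k = ln 2 / 130 = 0.005332 h⁻¹ = 0.1280 d⁻¹.
First-order decay: C = 17.96·exp(−k·t) = 17.96·0.9214 = 16.55 µg/L.
At the second outfall, C = (166100·16.55 + 19000·1240) / (166100 + 19000) = 142.1 µg/L.

142 µg/L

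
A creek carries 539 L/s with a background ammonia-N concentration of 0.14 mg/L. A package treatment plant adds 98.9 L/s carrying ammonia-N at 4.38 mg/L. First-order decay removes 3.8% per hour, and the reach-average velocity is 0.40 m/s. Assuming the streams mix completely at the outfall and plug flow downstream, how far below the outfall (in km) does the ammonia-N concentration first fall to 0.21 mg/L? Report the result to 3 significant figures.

Mixed concentration C = ΣQC/ΣQ = (539.0·0.1400 + 98.90·4.380) / 637.9 = 508.6/637.9 = 0.7974 mg/L.
3.8%/h lost → k = −ln(1 − 0.038) = 0.03874 h⁻¹.
Set 0.7974·exp(−k·t) = 0.21 → t = ln(0.7974/0.21)/k = 124000 s = 34.44 h.
Distance = v·t = 0.40·124000 = 49590 m = 49.59 km.

49.6 km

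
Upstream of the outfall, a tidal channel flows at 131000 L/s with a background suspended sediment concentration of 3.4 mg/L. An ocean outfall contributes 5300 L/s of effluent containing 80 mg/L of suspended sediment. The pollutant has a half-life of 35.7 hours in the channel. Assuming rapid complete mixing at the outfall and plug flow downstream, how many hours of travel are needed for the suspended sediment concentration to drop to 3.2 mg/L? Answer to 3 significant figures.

Conservation of mass: C = (131000·3.400 + 5300·80.00) / 136300 = 869400/136300 = 6.379 mg/L.
Half-life 35.7 h → k = ln 2 / 35.7 = 0.01942 h⁻¹ = 0.4660 d⁻¹.
6.379·exp(−k·t) = 3.2 → t = ln(6.379/3.2)/k = 127900 s = 35.53 h.

35.5 h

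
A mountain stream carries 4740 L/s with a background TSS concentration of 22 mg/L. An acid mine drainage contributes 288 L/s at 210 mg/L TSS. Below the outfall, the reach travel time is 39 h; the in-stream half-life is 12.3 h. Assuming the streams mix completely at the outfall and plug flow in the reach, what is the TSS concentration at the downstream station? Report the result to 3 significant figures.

Mixed concentration C = ΣQC/ΣQ = (4740·22.00 + 288.0·210.0) / 5028 = 164800/5028 = 32.77 mg/L.
Half-life 12.3 h → k = ln 2 / 12.3 = 0.05635 h⁻¹ = 1.352 d⁻¹.
First-order decay: C = 32.77·exp(−k·t) = 32.77·0.1110 = 3.639 mg/L.

3.64 mg/L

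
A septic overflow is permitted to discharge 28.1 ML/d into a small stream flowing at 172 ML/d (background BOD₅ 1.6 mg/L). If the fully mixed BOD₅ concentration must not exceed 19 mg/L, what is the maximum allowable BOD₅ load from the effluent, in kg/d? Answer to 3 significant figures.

3530 kg/d

Mass balance at the limit: 172.0·1.600 + 28.10·Cₑ = 200.1·19 → Cₑ = 125.5 mg/L.
28.10 ML/d = 0.3252 m³/s. Load = 0.3252 m³/s × 125.5 g/m³ × 86 400 s/d = 3527 kg/d.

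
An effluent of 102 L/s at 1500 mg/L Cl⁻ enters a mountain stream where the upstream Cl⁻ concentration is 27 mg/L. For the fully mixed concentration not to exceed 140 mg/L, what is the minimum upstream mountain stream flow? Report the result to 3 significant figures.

1230 L/s

Set C_mix = 140: (Q·27.00 + 102.0·1500) / (Q + 102.0) = 140
→ Q = 102.0·(1500 − 140)/(140 − 27.00) = 1228 L/s.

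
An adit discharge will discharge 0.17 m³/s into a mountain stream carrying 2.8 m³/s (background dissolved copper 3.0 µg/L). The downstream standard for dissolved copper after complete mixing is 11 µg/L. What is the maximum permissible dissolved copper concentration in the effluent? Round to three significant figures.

At the limit, (Qr·Cr + Qe·Cₑ)/(Qr + Qe) = 11:
Cₑ = (2.970·11 − 2.800·3.000) / 0.1700 = 142.8 µg/L.

143 µg/L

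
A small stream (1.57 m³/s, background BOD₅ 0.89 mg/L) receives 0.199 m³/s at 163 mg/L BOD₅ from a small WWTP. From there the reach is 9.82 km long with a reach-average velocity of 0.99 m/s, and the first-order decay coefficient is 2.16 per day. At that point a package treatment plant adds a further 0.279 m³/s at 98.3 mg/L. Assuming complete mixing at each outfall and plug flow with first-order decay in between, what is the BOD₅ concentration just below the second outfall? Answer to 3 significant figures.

Conservation of mass: C = (1.570·0.8900 + 0.1990·163.0) / 1.769 = 33.83/1.769 = 19.13 mg/L; combined flow 1.769 m³/s.
Travel time t = 9.82·1000 / 0.99 = 9919 s = 2.755 h.
Decay over the reach: 19.13·exp(−kt) = 19.13·0.7804 = 14.93 mg/L.
At the second outfall, C = (1.769·14.93 + 0.2790·98.30) / (1.769 + 0.2790) = 26.28 mg/L.

26.3 mg/L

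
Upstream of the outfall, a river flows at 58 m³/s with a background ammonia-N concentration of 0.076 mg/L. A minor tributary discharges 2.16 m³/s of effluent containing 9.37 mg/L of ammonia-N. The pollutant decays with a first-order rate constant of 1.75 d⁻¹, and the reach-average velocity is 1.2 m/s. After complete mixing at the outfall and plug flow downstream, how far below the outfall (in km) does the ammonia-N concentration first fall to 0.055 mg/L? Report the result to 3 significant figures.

Mixed concentration C = ΣQC/ΣQ = (58.00·0.07600 + 2.160·9.370) / 60.16 = 24.65/60.16 = 0.4097 mg/L.
Set 0.4097·exp(−k·t) = 0.055 → t = ln(0.4097/0.055)/k = 99140 s = 27.54 h.
Distance = v·t = 1.2·99140 = 119000 m = 119.0 km.

119 km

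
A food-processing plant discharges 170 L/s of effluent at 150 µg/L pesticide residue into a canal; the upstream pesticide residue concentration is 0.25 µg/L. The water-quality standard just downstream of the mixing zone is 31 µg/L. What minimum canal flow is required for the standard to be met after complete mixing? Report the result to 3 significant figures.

658 L/s

Set C_mix = 31: (Q·0.2500 + 170.0·150.0) / (Q + 170.0) = 31
→ Q = 170.0·(150.0 − 31)/(31 − 0.2500) = 657.9 L/s.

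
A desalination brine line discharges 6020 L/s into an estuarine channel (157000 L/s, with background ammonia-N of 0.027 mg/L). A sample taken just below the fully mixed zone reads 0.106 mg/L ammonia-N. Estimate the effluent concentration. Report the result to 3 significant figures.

Mass balance: 157000·0.02700 + 6020·Cₑ = 163000·0.1060
→ Cₑ = (163000·0.1060 − 157000·0.02700) / 6020 = 2.166 mg/L.

2.17 mg/L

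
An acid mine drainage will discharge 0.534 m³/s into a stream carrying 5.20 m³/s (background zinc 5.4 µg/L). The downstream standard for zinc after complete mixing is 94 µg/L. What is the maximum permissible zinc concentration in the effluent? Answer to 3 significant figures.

At the limit, (Qr·Cr + Qe·Cₑ)/(Qr + Qe) = 94:
Cₑ = (5.734·94 − 5.200·5.400) / 0.5340 = 956.8 µg/L.

957 µg/L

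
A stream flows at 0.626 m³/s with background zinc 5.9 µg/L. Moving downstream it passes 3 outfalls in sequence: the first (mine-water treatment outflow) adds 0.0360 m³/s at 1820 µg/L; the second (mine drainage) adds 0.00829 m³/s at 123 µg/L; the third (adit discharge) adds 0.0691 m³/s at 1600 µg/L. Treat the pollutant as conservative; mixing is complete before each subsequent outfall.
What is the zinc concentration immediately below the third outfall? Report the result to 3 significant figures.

245 µg/L

After outfall 1: Q = 0.6260 + 0.03600 = 0.6620 m³/s; C = (0.6260·5.900 + 0.03600·1820)/0.6620 = 104.6 µg/L.
After outfall 2: Q = 0.6620 + 0.008290 = 0.6703 m³/s; C = (0.6620·104.6 + 0.008290·123.0)/0.6703 = 104.8 µg/L.
After outfall 3: Q = 0.6703 + 0.06910 = 0.7394 m³/s; C = (0.6703·104.8 + 0.06910·1600)/0.7394 = 244.5 µg/L.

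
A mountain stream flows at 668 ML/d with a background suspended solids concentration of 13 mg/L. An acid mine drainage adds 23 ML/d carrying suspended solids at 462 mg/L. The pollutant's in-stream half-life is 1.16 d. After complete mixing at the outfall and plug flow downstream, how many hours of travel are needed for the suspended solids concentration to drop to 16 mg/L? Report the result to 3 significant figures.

After mixing, C = (668.0·13.00 + 23.00·462.0) / 691.0 = 19310/691.0 = 27.95 mg/L.
Half-life 1.16 d → k = ln 2 / 1.16 = 0.5975 d⁻¹.
27.95·exp(−k·t) = 16 → t = ln(27.95/16)/k = 80630 s = 22.40 h.

22.4 h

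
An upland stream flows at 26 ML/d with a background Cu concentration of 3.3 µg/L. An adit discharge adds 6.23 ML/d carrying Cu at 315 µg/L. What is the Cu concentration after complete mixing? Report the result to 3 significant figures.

63.6 µg/L

After mixing, C = (26.00·3.300 + 6.230·315.0) / 32.23 = 2048/32.23 = 63.55 µg/L.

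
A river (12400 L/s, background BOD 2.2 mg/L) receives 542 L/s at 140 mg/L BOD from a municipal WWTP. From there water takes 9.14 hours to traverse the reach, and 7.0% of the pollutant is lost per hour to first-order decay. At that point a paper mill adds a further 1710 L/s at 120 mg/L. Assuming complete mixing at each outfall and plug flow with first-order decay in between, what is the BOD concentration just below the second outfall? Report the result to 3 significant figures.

Conservation of mass: C = (12400·2.200 + 542.0·140.0) / 12940 = 103200/12940 = 7.971 mg/L; combined flow 12940 L/s.
7.0%/h lost → k = −ln(1 − 0.07) = 0.07257 h⁻¹.
Applying C = C₀e^(−kt): 7.971 × 0.5152 = 4.106 mg/L.
At the second outfall, C = (12940·4.106 + 1710·120.0) / (12940 + 1710) = 17.63 mg/L.

17.6 mg/L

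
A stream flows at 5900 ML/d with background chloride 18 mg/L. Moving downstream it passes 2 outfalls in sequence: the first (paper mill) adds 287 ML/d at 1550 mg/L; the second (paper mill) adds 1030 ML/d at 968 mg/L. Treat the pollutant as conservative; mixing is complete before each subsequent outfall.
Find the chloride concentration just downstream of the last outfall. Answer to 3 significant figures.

Outfall 1: combined Q = 6187 ML/d; C = (5900·18.00 + 287.0·1550)/6187 = 89.07 mg/L.
Outfall 2: combined Q = 7217 ML/d; C = (6187·89.07 + 1030·968.0)/7217 = 214.5 mg/L.

215 mg/L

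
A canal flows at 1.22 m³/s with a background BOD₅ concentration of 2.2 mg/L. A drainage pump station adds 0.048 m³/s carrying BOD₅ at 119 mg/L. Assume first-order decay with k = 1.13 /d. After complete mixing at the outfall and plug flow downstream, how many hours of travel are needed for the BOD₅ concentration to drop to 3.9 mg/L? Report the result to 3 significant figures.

11.2 h

Flow-weighted average: C = (1.220·2.200 + 0.04800·119.0) / 1.268 = 8.396/1.268 = 6.621 mg/L.
6.621·exp(−k·t) = 3.9 → t = ln(6.621/3.9)/k = 40470 s = 11.24 h.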